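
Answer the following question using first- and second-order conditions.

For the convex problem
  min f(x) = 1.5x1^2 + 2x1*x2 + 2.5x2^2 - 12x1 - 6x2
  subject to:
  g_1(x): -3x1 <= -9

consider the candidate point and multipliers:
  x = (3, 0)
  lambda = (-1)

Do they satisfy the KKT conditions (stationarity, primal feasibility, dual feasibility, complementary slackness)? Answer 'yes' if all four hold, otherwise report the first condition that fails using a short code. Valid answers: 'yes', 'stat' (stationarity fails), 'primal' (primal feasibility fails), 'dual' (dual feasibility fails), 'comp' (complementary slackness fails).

Gradient of f: grad f(x) = Q x + c = (-3, 0)
Constraint values g_i(x) = a_i^T x - b_i:
  g_1((3, 0)) = 0
Stationarity residual: grad f(x) + sum_i lambda_i a_i = (0, 0)
  -> stationarity OK
Primal feasibility (all g_i <= 0): OK
Dual feasibility (all lambda_i >= 0): FAILS
Complementary slackness (lambda_i * g_i(x) = 0 for all i): OK

Verdict: the first failing condition is dual_feasibility -> dual.

dual


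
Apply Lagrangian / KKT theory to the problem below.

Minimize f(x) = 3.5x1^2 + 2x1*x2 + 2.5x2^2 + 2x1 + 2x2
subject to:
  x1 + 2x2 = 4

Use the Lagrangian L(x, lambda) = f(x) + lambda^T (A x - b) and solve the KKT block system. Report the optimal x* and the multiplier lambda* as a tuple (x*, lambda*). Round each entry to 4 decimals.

Form the Lagrangian:
  L(x, lambda) = (1/2) x^T Q x + c^T x + lambda^T (A x - b)
Stationarity (grad_x L = 0): Q x + c + A^T lambda = 0.
Primal feasibility: A x = b.

This gives the KKT block system:
  [ Q   A^T ] [ x     ]   [-c ]
  [ A    0  ] [ lambda ] = [ b ]

Solving the linear system:
  x*      = (0, 2)
  lambda* = (-6)
  f(x*)   = 14

x* = (0, 2), lambda* = (-6)


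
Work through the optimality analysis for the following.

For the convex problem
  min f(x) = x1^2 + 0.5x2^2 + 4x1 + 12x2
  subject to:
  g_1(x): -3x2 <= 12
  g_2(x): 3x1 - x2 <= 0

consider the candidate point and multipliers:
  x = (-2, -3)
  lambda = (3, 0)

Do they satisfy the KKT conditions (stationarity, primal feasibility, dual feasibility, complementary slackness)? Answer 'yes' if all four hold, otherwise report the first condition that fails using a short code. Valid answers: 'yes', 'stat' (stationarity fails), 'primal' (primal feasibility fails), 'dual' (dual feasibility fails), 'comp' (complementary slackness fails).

Gradient of f: grad f(x) = Q x + c = (0, 9)
Constraint values g_i(x) = a_i^T x - b_i:
  g_1((-2, -3)) = -3
  g_2((-2, -3)) = -3
Stationarity residual: grad f(x) + sum_i lambda_i a_i = (0, 0)
  -> stationarity OK
Primal feasibility (all g_i <= 0): OK
Dual feasibility (all lambda_i >= 0): OK
Complementary slackness (lambda_i * g_i(x) = 0 for all i): FAILS

Verdict: the first failing condition is complementary_slackness -> comp.

comp


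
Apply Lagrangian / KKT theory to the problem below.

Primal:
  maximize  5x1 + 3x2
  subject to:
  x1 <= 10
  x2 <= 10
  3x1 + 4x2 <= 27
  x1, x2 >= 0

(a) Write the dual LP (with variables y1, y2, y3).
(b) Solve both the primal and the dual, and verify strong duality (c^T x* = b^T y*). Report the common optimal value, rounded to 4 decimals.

The standard primal-dual pair for 'max c^T x s.t. A x <= b, x >= 0' is:
  Dual:  min b^T y  s.t.  A^T y >= c,  y >= 0.

So the dual LP is:
  minimize  10y1 + 10y2 + 27y3
  subject to:
    y1 + 3y3 >= 5
    y2 + 4y3 >= 3
    y1, y2, y3 >= 0

Solving the primal: x* = (9, 0).
  primal value c^T x* = 45.
Solving the dual: y* = (0, 0, 1.6667).
  dual value b^T y* = 45.
Strong duality: c^T x* = b^T y*. Confirmed.

45


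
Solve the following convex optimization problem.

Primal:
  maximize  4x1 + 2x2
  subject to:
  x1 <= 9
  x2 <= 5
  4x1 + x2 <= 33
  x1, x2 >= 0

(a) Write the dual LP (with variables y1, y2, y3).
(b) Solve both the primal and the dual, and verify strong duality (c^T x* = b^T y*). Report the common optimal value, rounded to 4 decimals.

The standard primal-dual pair for 'max c^T x s.t. A x <= b, x >= 0' is:
  Dual:  min b^T y  s.t.  A^T y >= c,  y >= 0.

So the dual LP is:
  minimize  9y1 + 5y2 + 33y3
  subject to:
    y1 + 4y3 >= 4
    y2 + y3 >= 2
    y1, y2, y3 >= 0

Solving the primal: x* = (7, 5).
  primal value c^T x* = 38.
Solving the dual: y* = (0, 1, 1).
  dual value b^T y* = 38.
Strong duality: c^T x* = b^T y*. Confirmed.

38


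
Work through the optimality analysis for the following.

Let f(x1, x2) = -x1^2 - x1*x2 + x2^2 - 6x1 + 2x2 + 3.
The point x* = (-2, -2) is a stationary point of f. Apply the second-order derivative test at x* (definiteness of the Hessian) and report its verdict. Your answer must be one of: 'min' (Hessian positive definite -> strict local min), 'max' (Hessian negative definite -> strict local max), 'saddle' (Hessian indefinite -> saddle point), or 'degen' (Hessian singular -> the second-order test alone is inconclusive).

Compute the Hessian H = grad^2 f:
  H = [[-2, -1], [-1, 2]]
Verify stationarity: grad f(x*) = H x* + g = (0, 0).
Eigenvalues of H: -2.2361, 2.2361.
Eigenvalues have mixed signs, so H is indefinite -> x* is a saddle point.

saddle


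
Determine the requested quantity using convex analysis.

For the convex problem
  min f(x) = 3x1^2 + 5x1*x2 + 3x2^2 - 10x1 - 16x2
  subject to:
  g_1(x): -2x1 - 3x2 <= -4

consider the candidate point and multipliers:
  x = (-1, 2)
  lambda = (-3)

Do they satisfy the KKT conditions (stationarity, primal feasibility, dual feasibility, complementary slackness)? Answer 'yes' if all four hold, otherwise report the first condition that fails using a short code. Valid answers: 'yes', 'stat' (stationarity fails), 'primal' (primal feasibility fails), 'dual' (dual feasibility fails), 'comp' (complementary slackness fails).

Gradient of f: grad f(x) = Q x + c = (-6, -9)
Constraint values g_i(x) = a_i^T x - b_i:
  g_1((-1, 2)) = 0
Stationarity residual: grad f(x) + sum_i lambda_i a_i = (0, 0)
  -> stationarity OK
Primal feasibility (all g_i <= 0): OK
Dual feasibility (all lambda_i >= 0): FAILS
Complementary slackness (lambda_i * g_i(x) = 0 for all i): OK

Verdict: the first failing condition is dual_feasibility -> dual.

dual


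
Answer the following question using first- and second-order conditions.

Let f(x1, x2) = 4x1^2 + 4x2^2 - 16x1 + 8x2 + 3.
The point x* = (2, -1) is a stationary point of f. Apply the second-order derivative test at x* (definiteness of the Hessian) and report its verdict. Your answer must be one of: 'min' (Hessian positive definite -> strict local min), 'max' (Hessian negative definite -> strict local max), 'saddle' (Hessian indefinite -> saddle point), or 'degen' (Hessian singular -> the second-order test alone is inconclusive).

Compute the Hessian H = grad^2 f:
  H = [[8, 0], [0, 8]]
Verify stationarity: grad f(x*) = H x* + g = (0, 0).
Eigenvalues of H: 8, 8.
Both eigenvalues > 0, so H is positive definite -> x* is a strict local min.

min


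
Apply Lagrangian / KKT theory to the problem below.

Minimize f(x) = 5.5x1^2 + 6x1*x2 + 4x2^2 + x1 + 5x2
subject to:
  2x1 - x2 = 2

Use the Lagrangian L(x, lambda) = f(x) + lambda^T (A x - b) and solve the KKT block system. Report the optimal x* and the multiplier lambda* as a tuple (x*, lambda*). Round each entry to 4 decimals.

Form the Lagrangian:
  L(x, lambda) = (1/2) x^T Q x + c^T x + lambda^T (A x - b)
Stationarity (grad_x L = 0): Q x + c + A^T lambda = 0.
Primal feasibility: A x = b.

This gives the KKT block system:
  [ Q   A^T ] [ x     ]   [-c ]
  [ A    0  ] [ lambda ] = [ b ]

Solving the linear system:
  x*      = (0.4925, -1.0149)
  lambda* = (-0.1642)
  f(x*)   = -2.1269

x* = (0.4925, -1.0149), lambda* = (-0.1642)


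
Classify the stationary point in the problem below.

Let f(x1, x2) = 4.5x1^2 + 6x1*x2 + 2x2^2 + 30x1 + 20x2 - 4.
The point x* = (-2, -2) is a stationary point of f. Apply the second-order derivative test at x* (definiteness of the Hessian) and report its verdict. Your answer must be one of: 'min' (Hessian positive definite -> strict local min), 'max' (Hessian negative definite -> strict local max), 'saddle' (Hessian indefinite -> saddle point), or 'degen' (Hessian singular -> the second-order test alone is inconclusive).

Compute the Hessian H = grad^2 f:
  H = [[9, 6], [6, 4]]
Verify stationarity: grad f(x*) = H x* + g = (0, 0).
Eigenvalues of H: 0, 13.
H has a zero eigenvalue (singular; positive semidefinite but not definite), so H is neither positive definite, negative definite, nor indefinite. The second-order test alone is inconclusive -> degen.
(Indeed, f is constant along the null direction of H through x*, so x* is not a strict local extremum.)

degen


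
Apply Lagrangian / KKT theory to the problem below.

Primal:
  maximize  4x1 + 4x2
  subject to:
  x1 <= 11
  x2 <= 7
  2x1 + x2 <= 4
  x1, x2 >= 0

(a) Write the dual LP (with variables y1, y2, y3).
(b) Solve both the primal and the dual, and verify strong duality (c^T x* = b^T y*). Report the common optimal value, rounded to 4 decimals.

The standard primal-dual pair for 'max c^T x s.t. A x <= b, x >= 0' is:
  Dual:  min b^T y  s.t.  A^T y >= c,  y >= 0.

So the dual LP is:
  minimize  11y1 + 7y2 + 4y3
  subject to:
    y1 + 2y3 >= 4
    y2 + y3 >= 4
    y1, y2, y3 >= 0

Solving the primal: x* = (0, 4).
  primal value c^T x* = 16.
Solving the dual: y* = (0, 0, 4).
  dual value b^T y* = 16.
Strong duality: c^T x* = b^T y*. Confirmed.

16


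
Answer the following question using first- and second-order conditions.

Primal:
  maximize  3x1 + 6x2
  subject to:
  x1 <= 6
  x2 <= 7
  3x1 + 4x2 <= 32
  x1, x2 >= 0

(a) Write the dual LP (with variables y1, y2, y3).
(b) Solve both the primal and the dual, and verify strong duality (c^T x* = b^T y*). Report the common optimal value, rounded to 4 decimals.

The standard primal-dual pair for 'max c^T x s.t. A x <= b, x >= 0' is:
  Dual:  min b^T y  s.t.  A^T y >= c,  y >= 0.

So the dual LP is:
  minimize  6y1 + 7y2 + 32y3
  subject to:
    y1 + 3y3 >= 3
    y2 + 4y3 >= 6
    y1, y2, y3 >= 0

Solving the primal: x* = (1.3333, 7).
  primal value c^T x* = 46.
Solving the dual: y* = (0, 2, 1).
  dual value b^T y* = 46.
Strong duality: c^T x* = b^T y*. Confirmed.

46


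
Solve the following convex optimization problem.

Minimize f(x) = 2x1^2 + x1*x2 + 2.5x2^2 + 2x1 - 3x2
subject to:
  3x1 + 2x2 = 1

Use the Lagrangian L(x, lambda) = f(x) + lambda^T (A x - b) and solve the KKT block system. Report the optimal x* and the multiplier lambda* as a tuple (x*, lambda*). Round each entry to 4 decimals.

Form the Lagrangian:
  L(x, lambda) = (1/2) x^T Q x + c^T x + lambda^T (A x - b)
Stationarity (grad_x L = 0): Q x + c + A^T lambda = 0.
Primal feasibility: A x = b.

This gives the KKT block system:
  [ Q   A^T ] [ x     ]   [-c ]
  [ A    0  ] [ lambda ] = [ b ]

Solving the linear system:
  x*      = (-0.2653, 0.898)
  lambda* = (-0.6122)
  f(x*)   = -1.3061

x* = (-0.2653, 0.898), lambda* = (-0.6122)


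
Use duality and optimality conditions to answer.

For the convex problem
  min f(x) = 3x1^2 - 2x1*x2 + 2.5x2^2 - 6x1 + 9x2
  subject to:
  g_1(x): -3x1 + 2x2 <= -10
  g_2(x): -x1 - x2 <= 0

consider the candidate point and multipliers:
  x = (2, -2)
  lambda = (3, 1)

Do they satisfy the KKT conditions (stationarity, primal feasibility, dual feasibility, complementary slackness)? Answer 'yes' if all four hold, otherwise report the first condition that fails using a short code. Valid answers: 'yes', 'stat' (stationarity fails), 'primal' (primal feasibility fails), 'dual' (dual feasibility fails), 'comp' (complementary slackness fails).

Gradient of f: grad f(x) = Q x + c = (10, -5)
Constraint values g_i(x) = a_i^T x - b_i:
  g_1((2, -2)) = 0
  g_2((2, -2)) = 0
Stationarity residual: grad f(x) + sum_i lambda_i a_i = (0, 0)
  -> stationarity OK
Primal feasibility (all g_i <= 0): OK
Dual feasibility (all lambda_i >= 0): OK
Complementary slackness (lambda_i * g_i(x) = 0 for all i): OK

Verdict: yes, KKT holds.

yes


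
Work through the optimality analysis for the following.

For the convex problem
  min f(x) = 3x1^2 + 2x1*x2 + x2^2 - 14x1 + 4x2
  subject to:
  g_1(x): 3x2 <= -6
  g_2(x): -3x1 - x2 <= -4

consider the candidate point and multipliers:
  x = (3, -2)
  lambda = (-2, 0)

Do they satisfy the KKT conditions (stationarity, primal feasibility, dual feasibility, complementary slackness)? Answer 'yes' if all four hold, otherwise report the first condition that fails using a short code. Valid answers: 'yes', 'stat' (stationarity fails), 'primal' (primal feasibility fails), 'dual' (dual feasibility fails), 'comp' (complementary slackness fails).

Gradient of f: grad f(x) = Q x + c = (0, 6)
Constraint values g_i(x) = a_i^T x - b_i:
  g_1((3, -2)) = 0
  g_2((3, -2)) = -3
Stationarity residual: grad f(x) + sum_i lambda_i a_i = (0, 0)
  -> stationarity OK
Primal feasibility (all g_i <= 0): OK
Dual feasibility (all lambda_i >= 0): FAILS
Complementary slackness (lambda_i * g_i(x) = 0 for all i): OK

Verdict: the first failing condition is dual_feasibility -> dual.

dual


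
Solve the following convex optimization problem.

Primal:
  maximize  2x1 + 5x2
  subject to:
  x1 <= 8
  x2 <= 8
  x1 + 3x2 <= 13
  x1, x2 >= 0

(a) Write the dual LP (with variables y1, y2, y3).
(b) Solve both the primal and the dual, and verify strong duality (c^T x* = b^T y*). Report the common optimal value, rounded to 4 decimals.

The standard primal-dual pair for 'max c^T x s.t. A x <= b, x >= 0' is:
  Dual:  min b^T y  s.t.  A^T y >= c,  y >= 0.

So the dual LP is:
  minimize  8y1 + 8y2 + 13y3
  subject to:
    y1 + y3 >= 2
    y2 + 3y3 >= 5
    y1, y2, y3 >= 0

Solving the primal: x* = (8, 1.6667).
  primal value c^T x* = 24.3333.
Solving the dual: y* = (0.3333, 0, 1.6667).
  dual value b^T y* = 24.3333.
Strong duality: c^T x* = b^T y*. Confirmed.

24.3333


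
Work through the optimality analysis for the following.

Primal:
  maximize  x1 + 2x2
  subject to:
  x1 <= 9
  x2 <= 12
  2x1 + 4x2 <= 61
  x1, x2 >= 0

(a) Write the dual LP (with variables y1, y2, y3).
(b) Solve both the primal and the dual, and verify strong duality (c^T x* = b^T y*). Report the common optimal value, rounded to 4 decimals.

The standard primal-dual pair for 'max c^T x s.t. A x <= b, x >= 0' is:
  Dual:  min b^T y  s.t.  A^T y >= c,  y >= 0.

So the dual LP is:
  minimize  9y1 + 12y2 + 61y3
  subject to:
    y1 + 2y3 >= 1
    y2 + 4y3 >= 2
    y1, y2, y3 >= 0

Solving the primal: x* = (6.5, 12).
  primal value c^T x* = 30.5.
Solving the dual: y* = (0, 0, 0.5).
  dual value b^T y* = 30.5.
Strong duality: c^T x* = b^T y*. Confirmed.

30.5


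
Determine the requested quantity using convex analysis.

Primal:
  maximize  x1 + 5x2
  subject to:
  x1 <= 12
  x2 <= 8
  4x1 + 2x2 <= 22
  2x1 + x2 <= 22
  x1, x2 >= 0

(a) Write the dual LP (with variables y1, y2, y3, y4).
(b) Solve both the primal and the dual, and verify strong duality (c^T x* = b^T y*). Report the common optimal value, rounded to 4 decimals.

The standard primal-dual pair for 'max c^T x s.t. A x <= b, x >= 0' is:
  Dual:  min b^T y  s.t.  A^T y >= c,  y >= 0.

So the dual LP is:
  minimize  12y1 + 8y2 + 22y3 + 22y4
  subject to:
    y1 + 4y3 + 2y4 >= 1
    y2 + 2y3 + y4 >= 5
    y1, y2, y3, y4 >= 0

Solving the primal: x* = (1.5, 8).
  primal value c^T x* = 41.5.
Solving the dual: y* = (0, 4.5, 0.25, 0).
  dual value b^T y* = 41.5.
Strong duality: c^T x* = b^T y*. Confirmed.

41.5


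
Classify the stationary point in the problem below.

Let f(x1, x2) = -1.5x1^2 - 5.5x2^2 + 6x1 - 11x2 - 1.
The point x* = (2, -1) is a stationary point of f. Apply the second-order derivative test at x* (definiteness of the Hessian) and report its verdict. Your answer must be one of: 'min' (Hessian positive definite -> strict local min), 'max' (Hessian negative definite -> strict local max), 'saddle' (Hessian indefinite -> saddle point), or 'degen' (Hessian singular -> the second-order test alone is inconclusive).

Compute the Hessian H = grad^2 f:
  H = [[-3, 0], [0, -11]]
Verify stationarity: grad f(x*) = H x* + g = (0, 0).
Eigenvalues of H: -11, -3.
Both eigenvalues < 0, so H is negative definite -> x* is a strict local max.

max


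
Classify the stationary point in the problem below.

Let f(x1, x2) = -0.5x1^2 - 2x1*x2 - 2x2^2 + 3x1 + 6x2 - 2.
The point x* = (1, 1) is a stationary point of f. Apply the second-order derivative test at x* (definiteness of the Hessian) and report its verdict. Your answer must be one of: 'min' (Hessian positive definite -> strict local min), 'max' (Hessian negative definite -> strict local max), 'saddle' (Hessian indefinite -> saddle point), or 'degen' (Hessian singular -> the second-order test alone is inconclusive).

Compute the Hessian H = grad^2 f:
  H = [[-1, -2], [-2, -4]]
Verify stationarity: grad f(x*) = H x* + g = (0, 0).
Eigenvalues of H: -5, 0.
H has a zero eigenvalue (singular; negative semidefinite but not definite), so H is neither positive definite, negative definite, nor indefinite. The second-order test alone is inconclusive -> degen.
(Indeed, f is constant along the null direction of H through x*, so x* is not a strict local extremum.)

degen


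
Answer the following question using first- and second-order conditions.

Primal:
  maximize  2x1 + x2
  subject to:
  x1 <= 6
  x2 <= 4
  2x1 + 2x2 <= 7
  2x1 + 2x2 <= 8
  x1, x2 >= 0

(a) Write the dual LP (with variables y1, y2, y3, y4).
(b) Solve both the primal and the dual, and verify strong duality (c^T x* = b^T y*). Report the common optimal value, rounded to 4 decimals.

The standard primal-dual pair for 'max c^T x s.t. A x <= b, x >= 0' is:
  Dual:  min b^T y  s.t.  A^T y >= c,  y >= 0.

So the dual LP is:
  minimize  6y1 + 4y2 + 7y3 + 8y4
  subject to:
    y1 + 2y3 + 2y4 >= 2
    y2 + 2y3 + 2y4 >= 1
    y1, y2, y3, y4 >= 0

Solving the primal: x* = (3.5, 0).
  primal value c^T x* = 7.
Solving the dual: y* = (0, 0, 1, 0).
  dual value b^T y* = 7.
Strong duality: c^T x* = b^T y*. Confirmed.

7


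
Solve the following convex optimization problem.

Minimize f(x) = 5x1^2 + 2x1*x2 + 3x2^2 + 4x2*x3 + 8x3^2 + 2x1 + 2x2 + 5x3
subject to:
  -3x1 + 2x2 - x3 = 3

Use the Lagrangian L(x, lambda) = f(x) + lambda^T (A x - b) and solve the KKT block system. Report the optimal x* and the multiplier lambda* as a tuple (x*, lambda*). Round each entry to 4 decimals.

Form the Lagrangian:
  L(x, lambda) = (1/2) x^T Q x + c^T x + lambda^T (A x - b)
Stationarity (grad_x L = 0): Q x + c + A^T lambda = 0.
Primal feasibility: A x = b.

This gives the KKT block system:
  [ Q   A^T ] [ x     ]   [-c ]
  [ A    0  ] [ lambda ] = [ b ]

Solving the linear system:
  x*      = (-0.5428, 0.4472, -0.4771)
  lambda* = (-0.8446)
  f(x*)   = -0.0214

x* = (-0.5428, 0.4472, -0.4771), lambda* = (-0.8446)


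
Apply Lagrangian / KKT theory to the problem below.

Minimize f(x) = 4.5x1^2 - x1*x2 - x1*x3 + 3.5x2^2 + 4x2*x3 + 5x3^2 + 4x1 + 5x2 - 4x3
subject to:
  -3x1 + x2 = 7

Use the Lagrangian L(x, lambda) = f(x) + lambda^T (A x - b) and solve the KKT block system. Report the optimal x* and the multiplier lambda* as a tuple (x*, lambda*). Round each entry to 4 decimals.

Form the Lagrangian:
  L(x, lambda) = (1/2) x^T Q x + c^T x + lambda^T (A x - b)
Stationarity (grad_x L = 0): Q x + c + A^T lambda = 0.
Primal feasibility: A x = b.

This gives the KKT block system:
  [ Q   A^T ] [ x     ]   [-c ]
  [ A    0  ] [ lambda ] = [ b ]

Solving the linear system:
  x*      = (-2.4601, -0.3803, 0.3061)
  lambda* = (-6.0223)
  f(x*)   = 14.5946

x* = (-2.4601, -0.3803, 0.3061), lambda* = (-6.0223)


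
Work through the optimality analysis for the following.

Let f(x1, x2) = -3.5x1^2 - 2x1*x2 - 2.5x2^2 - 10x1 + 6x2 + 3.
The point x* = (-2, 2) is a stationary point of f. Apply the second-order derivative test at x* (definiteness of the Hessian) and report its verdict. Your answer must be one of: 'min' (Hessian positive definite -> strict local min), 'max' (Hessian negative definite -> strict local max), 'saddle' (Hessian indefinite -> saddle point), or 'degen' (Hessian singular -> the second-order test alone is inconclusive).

Compute the Hessian H = grad^2 f:
  H = [[-7, -2], [-2, -5]]
Verify stationarity: grad f(x*) = H x* + g = (0, 0).
Eigenvalues of H: -8.2361, -3.7639.
Both eigenvalues < 0, so H is negative definite -> x* is a strict local max.

max


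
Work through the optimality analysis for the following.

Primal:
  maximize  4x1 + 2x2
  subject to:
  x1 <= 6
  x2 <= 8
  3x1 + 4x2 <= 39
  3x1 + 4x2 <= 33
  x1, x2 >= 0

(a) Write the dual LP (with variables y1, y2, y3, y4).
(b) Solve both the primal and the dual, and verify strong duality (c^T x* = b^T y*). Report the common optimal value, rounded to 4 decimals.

The standard primal-dual pair for 'max c^T x s.t. A x <= b, x >= 0' is:
  Dual:  min b^T y  s.t.  A^T y >= c,  y >= 0.

So the dual LP is:
  minimize  6y1 + 8y2 + 39y3 + 33y4
  subject to:
    y1 + 3y3 + 3y4 >= 4
    y2 + 4y3 + 4y4 >= 2
    y1, y2, y3, y4 >= 0

Solving the primal: x* = (6, 3.75).
  primal value c^T x* = 31.5.
Solving the dual: y* = (2.5, 0, 0, 0.5).
  dual value b^T y* = 31.5.
Strong duality: c^T x* = b^T y*. Confirmed.

31.5


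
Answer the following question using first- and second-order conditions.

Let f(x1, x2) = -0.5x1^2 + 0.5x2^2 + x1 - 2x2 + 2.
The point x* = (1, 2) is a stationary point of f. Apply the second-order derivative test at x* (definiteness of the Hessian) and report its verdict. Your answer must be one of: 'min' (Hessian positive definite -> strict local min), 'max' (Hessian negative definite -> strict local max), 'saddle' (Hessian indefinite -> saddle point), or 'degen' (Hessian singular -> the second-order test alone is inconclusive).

Compute the Hessian H = grad^2 f:
  H = [[-1, 0], [0, 1]]
Verify stationarity: grad f(x*) = H x* + g = (0, 0).
Eigenvalues of H: -1, 1.
Eigenvalues have mixed signs, so H is indefinite -> x* is a saddle point.

saddle


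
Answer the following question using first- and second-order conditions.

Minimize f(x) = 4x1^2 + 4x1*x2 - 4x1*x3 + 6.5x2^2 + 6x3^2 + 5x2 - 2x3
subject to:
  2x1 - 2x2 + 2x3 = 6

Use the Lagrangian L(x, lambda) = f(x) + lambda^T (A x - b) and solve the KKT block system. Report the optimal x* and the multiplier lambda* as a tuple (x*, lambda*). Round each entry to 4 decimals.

Form the Lagrangian:
  L(x, lambda) = (1/2) x^T Q x + c^T x + lambda^T (A x - b)
Stationarity (grad_x L = 0): Q x + c + A^T lambda = 0.
Primal feasibility: A x = b.

This gives the KKT block system:
  [ Q   A^T ] [ x     ]   [-c ]
  [ A    0  ] [ lambda ] = [ b ]

Solving the linear system:
  x*      = (1.2266, -0.9712, 0.8022)
  lambda* = (-1.3597)
  f(x*)   = 0.8489

x* = (1.2266, -0.9712, 0.8022), lambda* = (-1.3597)


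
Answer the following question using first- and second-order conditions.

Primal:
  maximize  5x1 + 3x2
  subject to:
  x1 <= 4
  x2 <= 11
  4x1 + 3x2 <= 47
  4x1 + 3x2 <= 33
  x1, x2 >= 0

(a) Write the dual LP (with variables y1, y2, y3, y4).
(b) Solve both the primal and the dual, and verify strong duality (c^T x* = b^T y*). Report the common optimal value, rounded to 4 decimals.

The standard primal-dual pair for 'max c^T x s.t. A x <= b, x >= 0' is:
  Dual:  min b^T y  s.t.  A^T y >= c,  y >= 0.

So the dual LP is:
  minimize  4y1 + 11y2 + 47y3 + 33y4
  subject to:
    y1 + 4y3 + 4y4 >= 5
    y2 + 3y3 + 3y4 >= 3
    y1, y2, y3, y4 >= 0

Solving the primal: x* = (4, 5.6667).
  primal value c^T x* = 37.
Solving the dual: y* = (1, 0, 0, 1).
  dual value b^T y* = 37.
Strong duality: c^T x* = b^T y*. Confirmed.

37


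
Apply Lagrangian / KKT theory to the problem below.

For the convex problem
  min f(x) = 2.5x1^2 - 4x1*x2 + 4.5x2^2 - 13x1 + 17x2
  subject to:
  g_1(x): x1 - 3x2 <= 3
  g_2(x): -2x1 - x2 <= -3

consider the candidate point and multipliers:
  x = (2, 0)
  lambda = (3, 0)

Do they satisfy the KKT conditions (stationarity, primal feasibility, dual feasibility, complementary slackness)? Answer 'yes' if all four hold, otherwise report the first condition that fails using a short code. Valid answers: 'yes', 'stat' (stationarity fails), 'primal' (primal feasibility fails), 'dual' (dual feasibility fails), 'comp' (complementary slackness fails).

Gradient of f: grad f(x) = Q x + c = (-3, 9)
Constraint values g_i(x) = a_i^T x - b_i:
  g_1((2, 0)) = -1
  g_2((2, 0)) = -1
Stationarity residual: grad f(x) + sum_i lambda_i a_i = (0, 0)
  -> stationarity OK
Primal feasibility (all g_i <= 0): OK
Dual feasibility (all lambda_i >= 0): OK
Complementary slackness (lambda_i * g_i(x) = 0 for all i): FAILS

Verdict: the first failing condition is complementary_slackness -> comp.

comp


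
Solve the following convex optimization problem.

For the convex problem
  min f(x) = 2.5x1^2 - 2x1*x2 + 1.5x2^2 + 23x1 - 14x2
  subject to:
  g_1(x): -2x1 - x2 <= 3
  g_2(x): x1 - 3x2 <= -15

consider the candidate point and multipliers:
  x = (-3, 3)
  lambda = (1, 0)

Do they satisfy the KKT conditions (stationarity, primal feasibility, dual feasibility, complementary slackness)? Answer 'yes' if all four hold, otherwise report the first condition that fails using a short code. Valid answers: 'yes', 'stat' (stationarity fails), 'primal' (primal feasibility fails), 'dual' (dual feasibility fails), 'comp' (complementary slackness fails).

Gradient of f: grad f(x) = Q x + c = (2, 1)
Constraint values g_i(x) = a_i^T x - b_i:
  g_1((-3, 3)) = 0
  g_2((-3, 3)) = 3
Stationarity residual: grad f(x) + sum_i lambda_i a_i = (0, 0)
  -> stationarity OK
Primal feasibility (all g_i <= 0): FAILS
Dual feasibility (all lambda_i >= 0): OK
Complementary slackness (lambda_i * g_i(x) = 0 for all i): OK

Verdict: the first failing condition is primal_feasibility -> primal.

primal


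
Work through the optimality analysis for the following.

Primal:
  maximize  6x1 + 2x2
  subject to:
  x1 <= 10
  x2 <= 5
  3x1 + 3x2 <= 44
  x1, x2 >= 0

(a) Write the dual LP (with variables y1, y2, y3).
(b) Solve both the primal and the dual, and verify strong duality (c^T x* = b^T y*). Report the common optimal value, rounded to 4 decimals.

The standard primal-dual pair for 'max c^T x s.t. A x <= b, x >= 0' is:
  Dual:  min b^T y  s.t.  A^T y >= c,  y >= 0.

So the dual LP is:
  minimize  10y1 + 5y2 + 44y3
  subject to:
    y1 + 3y3 >= 6
    y2 + 3y3 >= 2
    y1, y2, y3 >= 0

Solving the primal: x* = (10, 4.6667).
  primal value c^T x* = 69.3333.
Solving the dual: y* = (4, 0, 0.6667).
  dual value b^T y* = 69.3333.
Strong duality: c^T x* = b^T y*. Confirmed.

69.3333


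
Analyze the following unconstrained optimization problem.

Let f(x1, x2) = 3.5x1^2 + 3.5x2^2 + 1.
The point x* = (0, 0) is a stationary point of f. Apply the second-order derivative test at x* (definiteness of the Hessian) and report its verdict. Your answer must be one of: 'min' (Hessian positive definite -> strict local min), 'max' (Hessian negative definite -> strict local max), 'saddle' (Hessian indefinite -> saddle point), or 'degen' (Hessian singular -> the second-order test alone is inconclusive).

Compute the Hessian H = grad^2 f:
  H = [[7, 0], [0, 7]]
Verify stationarity: grad f(x*) = H x* + g = (0, 0).
Eigenvalues of H: 7, 7.
Both eigenvalues > 0, so H is positive definite -> x* is a strict local min.

min


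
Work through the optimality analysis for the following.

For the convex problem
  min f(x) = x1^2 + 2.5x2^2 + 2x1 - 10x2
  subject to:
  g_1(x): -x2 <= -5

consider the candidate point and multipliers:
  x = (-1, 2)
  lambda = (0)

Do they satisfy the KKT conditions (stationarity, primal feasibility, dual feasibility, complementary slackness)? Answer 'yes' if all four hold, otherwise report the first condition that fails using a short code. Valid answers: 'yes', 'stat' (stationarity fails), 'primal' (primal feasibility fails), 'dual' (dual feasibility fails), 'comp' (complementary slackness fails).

Gradient of f: grad f(x) = Q x + c = (0, 0)
Constraint values g_i(x) = a_i^T x - b_i:
  g_1((-1, 2)) = 3
Stationarity residual: grad f(x) + sum_i lambda_i a_i = (0, 0)
  -> stationarity OK
Primal feasibility (all g_i <= 0): FAILS
Dual feasibility (all lambda_i >= 0): OK
Complementary slackness (lambda_i * g_i(x) = 0 for all i): OK

Verdict: the first failing condition is primal_feasibility -> primal.

primal


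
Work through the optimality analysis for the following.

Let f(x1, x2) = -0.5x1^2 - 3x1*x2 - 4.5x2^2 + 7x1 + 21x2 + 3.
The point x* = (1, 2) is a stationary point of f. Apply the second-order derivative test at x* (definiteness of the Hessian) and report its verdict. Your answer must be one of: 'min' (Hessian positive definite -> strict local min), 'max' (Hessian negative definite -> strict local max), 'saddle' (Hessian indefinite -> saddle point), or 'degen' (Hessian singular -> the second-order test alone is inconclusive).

Compute the Hessian H = grad^2 f:
  H = [[-1, -3], [-3, -9]]
Verify stationarity: grad f(x*) = H x* + g = (0, 0).
Eigenvalues of H: -10, 0.
H has a zero eigenvalue (singular; negative semidefinite but not definite), so H is neither positive definite, negative definite, nor indefinite. The second-order test alone is inconclusive -> degen.
(Indeed, f is constant along the null direction of H through x*, so x* is not a strict local extremum.)

degen


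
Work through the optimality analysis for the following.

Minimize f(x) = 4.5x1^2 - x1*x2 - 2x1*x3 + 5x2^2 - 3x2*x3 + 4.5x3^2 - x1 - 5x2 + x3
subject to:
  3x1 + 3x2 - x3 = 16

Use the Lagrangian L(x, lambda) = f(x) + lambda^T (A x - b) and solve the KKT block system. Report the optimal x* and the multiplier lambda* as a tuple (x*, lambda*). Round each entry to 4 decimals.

Form the Lagrangian:
  L(x, lambda) = (1/2) x^T Q x + c^T x + lambda^T (A x - b)
Stationarity (grad_x L = 0): Q x + c + A^T lambda = 0.
Primal feasibility: A x = b.

This gives the KKT block system:
  [ Q   A^T ] [ x     ]   [-c ]
  [ A    0  ] [ lambda ] = [ b ]

Solving the linear system:
  x*      = (2.6984, 2.885, 0.7502)
  lambda* = (-6.3002)
  f(x*)   = 42.2151

x* = (2.6984, 2.885, 0.7502), lambda* = (-6.3002)


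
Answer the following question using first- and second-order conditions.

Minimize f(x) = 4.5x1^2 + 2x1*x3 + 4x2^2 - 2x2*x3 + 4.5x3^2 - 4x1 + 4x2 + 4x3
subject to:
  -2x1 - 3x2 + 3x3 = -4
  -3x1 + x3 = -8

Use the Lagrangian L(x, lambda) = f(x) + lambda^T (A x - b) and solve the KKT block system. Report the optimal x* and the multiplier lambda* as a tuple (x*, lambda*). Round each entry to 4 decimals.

Form the Lagrangian:
  L(x, lambda) = (1/2) x^T Q x + c^T x + lambda^T (A x - b)
Stationarity (grad_x L = 0): Q x + c + A^T lambda = 0.
Primal feasibility: A x = b.

This gives the KKT block system:
  [ Q   A^T ] [ x     ]   [-c ]
  [ A    0  ] [ lambda ] = [ b ]

Solving the linear system:
  x*      = (2.2268, -1.4707, -1.3195)
  lambda* = (-1.7089, 5.6068)
  f(x*)   = 8.9754

x* = (2.2268, -1.4707, -1.3195), lambda* = (-1.7089, 5.6068)


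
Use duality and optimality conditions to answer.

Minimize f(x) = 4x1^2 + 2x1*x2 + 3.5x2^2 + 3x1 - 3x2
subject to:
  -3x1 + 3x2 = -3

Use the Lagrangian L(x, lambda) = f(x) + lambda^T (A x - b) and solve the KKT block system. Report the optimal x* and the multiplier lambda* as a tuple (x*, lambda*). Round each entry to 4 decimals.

Form the Lagrangian:
  L(x, lambda) = (1/2) x^T Q x + c^T x + lambda^T (A x - b)
Stationarity (grad_x L = 0): Q x + c + A^T lambda = 0.
Primal feasibility: A x = b.

This gives the KKT block system:
  [ Q   A^T ] [ x     ]   [-c ]
  [ A    0  ] [ lambda ] = [ b ]

Solving the linear system:
  x*      = (0.4737, -0.5263)
  lambda* = (1.9123)
  f(x*)   = 4.3684

x* = (0.4737, -0.5263), lambda* = (1.9123)


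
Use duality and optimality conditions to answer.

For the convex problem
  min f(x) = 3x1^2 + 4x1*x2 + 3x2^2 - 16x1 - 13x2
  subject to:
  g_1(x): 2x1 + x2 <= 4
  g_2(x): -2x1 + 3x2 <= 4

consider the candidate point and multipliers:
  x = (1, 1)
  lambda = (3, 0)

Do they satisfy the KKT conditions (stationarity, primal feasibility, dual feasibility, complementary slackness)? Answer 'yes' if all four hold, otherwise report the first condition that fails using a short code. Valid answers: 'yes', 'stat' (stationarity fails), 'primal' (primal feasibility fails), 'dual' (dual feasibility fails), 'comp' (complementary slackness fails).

Gradient of f: grad f(x) = Q x + c = (-6, -3)
Constraint values g_i(x) = a_i^T x - b_i:
  g_1((1, 1)) = -1
  g_2((1, 1)) = -3
Stationarity residual: grad f(x) + sum_i lambda_i a_i = (0, 0)
  -> stationarity OK
Primal feasibility (all g_i <= 0): OK
Dual feasibility (all lambda_i >= 0): OK
Complementary slackness (lambda_i * g_i(x) = 0 for all i): FAILS

Verdict: the first failing condition is complementary_slackness -> comp.

comp


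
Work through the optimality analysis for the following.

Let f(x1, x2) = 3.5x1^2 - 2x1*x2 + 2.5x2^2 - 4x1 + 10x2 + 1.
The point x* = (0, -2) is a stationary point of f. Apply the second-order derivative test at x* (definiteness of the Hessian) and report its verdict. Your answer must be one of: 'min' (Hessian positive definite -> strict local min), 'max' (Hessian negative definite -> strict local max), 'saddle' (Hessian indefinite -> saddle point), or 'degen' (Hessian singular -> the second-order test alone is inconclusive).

Compute the Hessian H = grad^2 f:
  H = [[7, -2], [-2, 5]]
Verify stationarity: grad f(x*) = H x* + g = (0, 0).
Eigenvalues of H: 3.7639, 8.2361.
Both eigenvalues > 0, so H is positive definite -> x* is a strict local min.

min


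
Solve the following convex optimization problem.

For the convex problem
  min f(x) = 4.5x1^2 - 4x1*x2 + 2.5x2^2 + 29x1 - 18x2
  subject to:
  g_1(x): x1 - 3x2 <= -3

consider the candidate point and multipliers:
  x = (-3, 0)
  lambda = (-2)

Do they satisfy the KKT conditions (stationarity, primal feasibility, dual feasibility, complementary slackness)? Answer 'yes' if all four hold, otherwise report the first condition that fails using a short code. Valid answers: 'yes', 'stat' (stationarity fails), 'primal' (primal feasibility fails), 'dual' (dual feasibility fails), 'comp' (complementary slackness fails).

Gradient of f: grad f(x) = Q x + c = (2, -6)
Constraint values g_i(x) = a_i^T x - b_i:
  g_1((-3, 0)) = 0
Stationarity residual: grad f(x) + sum_i lambda_i a_i = (0, 0)
  -> stationarity OK
Primal feasibility (all g_i <= 0): OK
Dual feasibility (all lambda_i >= 0): FAILS
Complementary slackness (lambda_i * g_i(x) = 0 for all i): OK

Verdict: the first failing condition is dual_feasibility -> dual.

dual


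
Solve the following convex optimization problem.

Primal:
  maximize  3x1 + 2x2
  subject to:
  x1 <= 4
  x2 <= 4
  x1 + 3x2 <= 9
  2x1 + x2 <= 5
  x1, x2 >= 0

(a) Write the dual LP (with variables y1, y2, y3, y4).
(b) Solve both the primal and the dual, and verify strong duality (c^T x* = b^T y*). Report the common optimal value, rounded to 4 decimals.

The standard primal-dual pair for 'max c^T x s.t. A x <= b, x >= 0' is:
  Dual:  min b^T y  s.t.  A^T y >= c,  y >= 0.

So the dual LP is:
  minimize  4y1 + 4y2 + 9y3 + 5y4
  subject to:
    y1 + y3 + 2y4 >= 3
    y2 + 3y3 + y4 >= 2
    y1, y2, y3, y4 >= 0

Solving the primal: x* = (1.2, 2.6).
  primal value c^T x* = 8.8.
Solving the dual: y* = (0, 0, 0.2, 1.4).
  dual value b^T y* = 8.8.
Strong duality: c^T x* = b^T y*. Confirmed.

8.8


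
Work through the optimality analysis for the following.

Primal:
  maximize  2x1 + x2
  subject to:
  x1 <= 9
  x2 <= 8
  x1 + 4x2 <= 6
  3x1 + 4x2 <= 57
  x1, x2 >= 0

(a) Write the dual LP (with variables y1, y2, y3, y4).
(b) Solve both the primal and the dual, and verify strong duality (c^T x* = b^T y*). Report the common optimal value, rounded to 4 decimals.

The standard primal-dual pair for 'max c^T x s.t. A x <= b, x >= 0' is:
  Dual:  min b^T y  s.t.  A^T y >= c,  y >= 0.

So the dual LP is:
  minimize  9y1 + 8y2 + 6y3 + 57y4
  subject to:
    y1 + y3 + 3y4 >= 2
    y2 + 4y3 + 4y4 >= 1
    y1, y2, y3, y4 >= 0

Solving the primal: x* = (6, 0).
  primal value c^T x* = 12.
Solving the dual: y* = (0, 0, 2, 0).
  dual value b^T y* = 12.
Strong duality: c^T x* = b^T y*. Confirmed.

12


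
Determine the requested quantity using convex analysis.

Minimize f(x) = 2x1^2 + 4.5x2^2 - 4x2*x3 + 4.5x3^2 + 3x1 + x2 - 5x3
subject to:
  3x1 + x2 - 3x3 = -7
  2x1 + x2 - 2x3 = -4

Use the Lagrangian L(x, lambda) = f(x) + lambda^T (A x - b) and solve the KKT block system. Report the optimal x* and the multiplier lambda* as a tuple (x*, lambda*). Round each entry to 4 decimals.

Form the Lagrangian:
  L(x, lambda) = (1/2) x^T Q x + c^T x + lambda^T (A x - b)
Stationarity (grad_x L = 0): Q x + c + A^T lambda = 0.
Primal feasibility: A x = b.

This gives the KKT block system:
  [ Q   A^T ] [ x     ]   [-c ]
  [ A    0  ] [ lambda ] = [ b ]

Solving the linear system:
  x*      = (-1.3077, 2, 1.6923)
  lambda* = (26.6923, -38.9231)
  f(x*)   = 10.3846

x* = (-1.3077, 2, 1.6923), lambda* = (26.6923, -38.9231)


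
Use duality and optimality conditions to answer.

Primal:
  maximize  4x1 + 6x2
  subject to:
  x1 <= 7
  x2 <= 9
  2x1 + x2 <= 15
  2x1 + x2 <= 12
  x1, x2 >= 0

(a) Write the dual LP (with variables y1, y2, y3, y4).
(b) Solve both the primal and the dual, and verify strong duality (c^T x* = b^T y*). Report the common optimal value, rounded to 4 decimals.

The standard primal-dual pair for 'max c^T x s.t. A x <= b, x >= 0' is:
  Dual:  min b^T y  s.t.  A^T y >= c,  y >= 0.

So the dual LP is:
  minimize  7y1 + 9y2 + 15y3 + 12y4
  subject to:
    y1 + 2y3 + 2y4 >= 4
    y2 + y3 + y4 >= 6
    y1, y2, y3, y4 >= 0

Solving the primal: x* = (1.5, 9).
  primal value c^T x* = 60.
Solving the dual: y* = (0, 4, 0, 2).
  dual value b^T y* = 60.
Strong duality: c^T x* = b^T y*. Confirmed.

60


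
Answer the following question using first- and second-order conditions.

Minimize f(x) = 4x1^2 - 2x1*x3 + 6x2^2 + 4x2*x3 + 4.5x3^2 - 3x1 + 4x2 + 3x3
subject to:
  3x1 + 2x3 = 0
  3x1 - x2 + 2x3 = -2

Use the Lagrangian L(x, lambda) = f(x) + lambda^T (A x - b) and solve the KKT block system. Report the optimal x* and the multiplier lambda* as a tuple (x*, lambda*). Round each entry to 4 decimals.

Form the Lagrangian:
  L(x, lambda) = (1/2) x^T Q x + c^T x + lambda^T (A x - b)
Stationarity (grad_x L = 0): Q x + c + A^T lambda = 0.
Primal feasibility: A x = b.

This gives the KKT block system:
  [ Q   A^T ] [ x     ]   [-c ]
  [ A    0  ] [ lambda ] = [ b ]

Solving the linear system:
  x*      = (0.5693, 2, -0.854)
  lambda* = (-25.6715, 24.5839)
  f(x*)   = 26.4489

x* = (0.5693, 2, -0.854), lambda* = (-25.6715, 24.5839)


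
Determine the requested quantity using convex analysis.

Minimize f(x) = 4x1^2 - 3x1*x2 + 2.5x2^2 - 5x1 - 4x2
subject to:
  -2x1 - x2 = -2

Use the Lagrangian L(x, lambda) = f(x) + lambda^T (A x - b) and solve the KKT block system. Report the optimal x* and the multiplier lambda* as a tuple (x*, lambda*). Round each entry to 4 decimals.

Form the Lagrangian:
  L(x, lambda) = (1/2) x^T Q x + c^T x + lambda^T (A x - b)
Stationarity (grad_x L = 0): Q x + c + A^T lambda = 0.
Primal feasibility: A x = b.

This gives the KKT block system:
  [ Q   A^T ] [ x     ]   [-c ]
  [ A    0  ] [ lambda ] = [ b ]

Solving the linear system:
  x*      = (0.575, 0.85)
  lambda* = (-1.475)
  f(x*)   = -4.6125

x* = (0.575, 0.85), lambda* = (-1.475)


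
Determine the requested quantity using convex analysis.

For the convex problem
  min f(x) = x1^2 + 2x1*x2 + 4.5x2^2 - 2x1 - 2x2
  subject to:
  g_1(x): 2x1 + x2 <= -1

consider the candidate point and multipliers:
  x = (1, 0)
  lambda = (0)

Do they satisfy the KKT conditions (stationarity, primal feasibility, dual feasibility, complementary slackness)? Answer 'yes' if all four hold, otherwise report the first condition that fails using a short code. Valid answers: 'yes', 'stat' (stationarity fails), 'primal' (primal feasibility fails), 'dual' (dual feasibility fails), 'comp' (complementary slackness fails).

Gradient of f: grad f(x) = Q x + c = (0, 0)
Constraint values g_i(x) = a_i^T x - b_i:
  g_1((1, 0)) = 3
Stationarity residual: grad f(x) + sum_i lambda_i a_i = (0, 0)
  -> stationarity OK
Primal feasibility (all g_i <= 0): FAILS
Dual feasibility (all lambda_i >= 0): OK
Complementary slackness (lambda_i * g_i(x) = 0 for all i): OK

Verdict: the first failing condition is primal_feasibility -> primal.

primal


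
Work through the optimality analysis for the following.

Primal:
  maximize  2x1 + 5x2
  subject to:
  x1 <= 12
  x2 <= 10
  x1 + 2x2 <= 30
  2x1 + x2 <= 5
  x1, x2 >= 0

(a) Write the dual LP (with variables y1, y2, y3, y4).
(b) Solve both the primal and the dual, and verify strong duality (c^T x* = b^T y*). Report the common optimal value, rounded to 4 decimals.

The standard primal-dual pair for 'max c^T x s.t. A x <= b, x >= 0' is:
  Dual:  min b^T y  s.t.  A^T y >= c,  y >= 0.

So the dual LP is:
  minimize  12y1 + 10y2 + 30y3 + 5y4
  subject to:
    y1 + y3 + 2y4 >= 2
    y2 + 2y3 + y4 >= 5
    y1, y2, y3, y4 >= 0

Solving the primal: x* = (0, 5).
  primal value c^T x* = 25.
Solving the dual: y* = (0, 0, 0, 5).
  dual value b^T y* = 25.
Strong duality: c^T x* = b^T y*. Confirmed.

25
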